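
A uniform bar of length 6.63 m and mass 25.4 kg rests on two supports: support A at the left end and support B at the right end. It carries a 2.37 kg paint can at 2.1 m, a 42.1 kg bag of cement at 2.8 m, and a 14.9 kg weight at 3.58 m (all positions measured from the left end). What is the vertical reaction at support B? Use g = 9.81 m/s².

About support A:
Beam weight: 25.4 × 9.81 = 249.2 N down at 3.315 m → arm 3.315 m, τ = 249.2 × 3.315 = 826.1 N·m clockwise.
Paint can: 2.37 × 9.81 = 23.25 N down at 2.1 m → arm 2.1 m, τ = 23.25 × 2.1 = 48.83 N·m clockwise.
Bag of cement: 42.1 × 9.81 = 413 N down at 2.8 m → arm 2.8 m, τ = 413 × 2.8 = 1156 N·m clockwise.
Weight: 14.9 × 9.81 = 146.2 N down at 3.58 m → arm 3.58 m, τ = 146.2 × 3.58 = 523.4 N·m clockwise.
Net load moment about support A = 2554 N·m clockwise.
Reaction R at support B is upward at 6.63 m, arm 6.63 m → moment R × 6.63 counterclockwise.
For rotational equilibrium, R × 6.63 = 2554, so R = 385 N.

R_B ≈ 385 N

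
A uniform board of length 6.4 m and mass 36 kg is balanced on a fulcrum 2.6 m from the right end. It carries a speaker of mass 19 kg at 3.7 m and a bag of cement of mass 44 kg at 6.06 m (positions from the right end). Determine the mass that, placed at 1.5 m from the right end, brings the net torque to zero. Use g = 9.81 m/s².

m ≈ 177 kg

Choose the fulcrum (at 2.6 m from the right end) as the axis so the support reaction has zero arm there.
Beam weight: 36 × 9.81 = 353.2 N down at 3.2 m → arm 0.6 m, τ = 353.2 × 0.6 = 211.9 N·m counterclockwise.
Speaker: 19 × 9.81 = 186.4 N down at 3.7 m → arm 1.1 m, τ = 186.4 × 1.1 = 205 N·m counterclockwise.
Bag of cement: 44 × 9.81 = 431.6 N down at 6.06 m → arm 3.46 m, τ = 431.6 × 3.46 = 1493 N·m counterclockwise.
Net moment of known loads = 1910 N·m counterclockwise.
An unknown mass m at 1.5 m has arm 1.1 m; its moment is m·g·1.1 clockwise.
Στ = 0 ⇒ m × 9.81 × 1.1 = 1910 ⇒ m = 1910 / (9.81 × 1.1) = 177 kg.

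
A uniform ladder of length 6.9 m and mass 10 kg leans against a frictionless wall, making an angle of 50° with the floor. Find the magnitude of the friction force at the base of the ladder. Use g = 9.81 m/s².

Sum moments about the foot of the ladder (the floor normal and friction both act there and drop out).
Ladder weight 10×9.81 = 98.1 N acts at 3.45 m along the ladder; its horizontal arm is 3.45·cos50° = 2.218 m → τ = 217.6 N·m clockwise.
Wall normal N acts horizontally at the top; its moment arm is the height L sinθ = 6.9·sin50° = 5.286 m, counterclockwise.
For rotational equilibrium, N × 5.286 = 217.6, so N = 41.2 N.
ΣFx = 0: friction at the foot balances the wall's push, so f = N_wall = 41.2 N.

f ≈ 41.2 N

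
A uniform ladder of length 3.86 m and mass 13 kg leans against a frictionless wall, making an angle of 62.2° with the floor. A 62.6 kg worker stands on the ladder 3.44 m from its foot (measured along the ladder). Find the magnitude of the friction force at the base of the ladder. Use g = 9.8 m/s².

f ≈ 322 N

Sum moments about the foot of the ladder (the floor normal and friction both act there and drop out).
Ladder weight 13×9.8 = 127.4 N acts at 1.93 m along the ladder; its horizontal arm is 1.93·cos62.2° = 0.9001 m → τ = 114.7 N·m clockwise.
Worker: 62.6×9.8 = 613.5 N at 3.44 m → arm 1.604 m → τ = 984.1 N·m clockwise.
Wall normal N acts horizontally at the top; its moment arm is the height L sinθ = 3.86·sin62.2° = 3.414 m, counterclockwise.
Στ = 0 ⇒ N × 3.414 = 1099 ⇒ N = 322 N.
ΣFx = 0: friction at the foot balances the wall's push, so f = N_wall = 322 N.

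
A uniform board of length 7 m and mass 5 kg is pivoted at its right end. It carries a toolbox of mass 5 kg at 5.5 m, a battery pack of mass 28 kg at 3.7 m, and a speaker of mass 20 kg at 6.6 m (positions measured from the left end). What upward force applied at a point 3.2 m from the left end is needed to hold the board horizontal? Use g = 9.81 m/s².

F ≈ 324 N

Sum moments about the right end (the unknown pivot reaction has zero arm there).
Beam weight: 5 × 9.81 = 49.05 N down at 3.5 m → arm 3.5 m, τ = 49.05 × 3.5 = 171.7 N·m counterclockwise.
Toolbox: 5 × 9.81 = 49.05 N down at 5.5 m → arm 1.5 m, τ = 49.05 × 1.5 = 73.57 N·m counterclockwise.
Battery pack: 28 × 9.81 = 274.7 N down at 3.7 m → arm 3.3 m, τ = 274.7 × 3.3 = 906.5 N·m counterclockwise.
Speaker: 20 × 9.81 = 196.2 N down at 6.6 m → arm 0.4 m, τ = 196.2 × 0.4 = 78.48 N·m counterclockwise.
Net moment of the loads = 1230 N·m counterclockwise.
The upward force F acts at a point 3.2 m from the left end, arm 3.8 m, giving F × 3.8 clockwise.
Στ = 0 ⇒ F × 3.8 = 1230 ⇒ F = 1230 / 3.8 = 324 N.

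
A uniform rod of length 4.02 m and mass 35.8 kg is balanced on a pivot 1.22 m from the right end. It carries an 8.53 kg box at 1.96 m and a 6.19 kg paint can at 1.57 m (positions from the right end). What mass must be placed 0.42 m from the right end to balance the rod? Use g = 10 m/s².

Choose the pivot (at 1.22 m from the right end) as the axis so the support reaction has zero arm there.
Beam weight: 35.8 × 10 = 358 N down at 2.01 m → arm 0.79 m, τ = 358 × 0.79 = 282.8 N·m counterclockwise.
Box: 8.53 × 10 = 85.3 N down at 1.96 m → arm 0.74 m, τ = 85.3 × 0.74 = 63.12 N·m counterclockwise.
Paint can: 6.19 × 10 = 61.9 N down at 1.57 m → arm 0.35 m, τ = 61.9 × 0.35 = 21.66 N·m counterclockwise.
Net moment of known loads = 367.6 N·m counterclockwise.
An unknown mass m at 0.42 m has arm 0.8 m; its moment is m·g·0.8 clockwise.
Στ = 0 ⇒ m × 10 × 0.8 = 367.6 ⇒ m = 367.6 / (10 × 0.8) = 46 kg.

m ≈ 46 kg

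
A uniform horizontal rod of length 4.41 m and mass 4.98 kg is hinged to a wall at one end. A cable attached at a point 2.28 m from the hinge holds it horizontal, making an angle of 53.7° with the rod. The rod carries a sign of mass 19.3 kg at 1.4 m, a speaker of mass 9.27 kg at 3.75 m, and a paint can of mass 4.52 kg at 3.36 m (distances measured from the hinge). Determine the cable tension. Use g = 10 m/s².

T ≈ 479 N

About the hinge:
Beam weight: 4.98 × 10 = 49.8 N down at 2.205 m → arm 2.205 m, τ = 49.8 × 2.205 = 109.8 N·m clockwise.
Sign: 19.3 × 10 = 193 N down at 1.4 m → arm 1.4 m, τ = 193 × 1.4 = 270.2 N·m clockwise.
Speaker: 9.27 × 10 = 92.7 N down at 3.75 m → arm 3.75 m, τ = 92.7 × 3.75 = 347.6 N·m clockwise.
Paint can: 4.52 × 10 = 45.2 N down at 3.36 m → arm 3.36 m, τ = 45.2 × 3.36 = 151.9 N·m clockwise.
Total clockwise load moment = 879.5 N·m.
The cable tension T acts at 2.28 m; only its component perpendicular to the rod, T sinθ, produces torque. sin 53.7° = 0.8059.
Setting net torque to zero: T × 2.28 × 0.8059 = 879.5 → T = 879.5 / 1.837 = 479 N.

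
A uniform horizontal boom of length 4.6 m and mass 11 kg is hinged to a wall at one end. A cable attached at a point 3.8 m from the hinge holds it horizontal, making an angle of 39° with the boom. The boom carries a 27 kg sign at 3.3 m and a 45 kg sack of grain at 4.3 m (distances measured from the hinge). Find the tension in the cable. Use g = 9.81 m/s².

T ≈ 1260 N

Take moments about the hinge.
Beam weight: 11 × 9.81 = 107.9 N down at 2.3 m → arm 2.3 m, τ = 107.9 × 2.3 = 248.2 N·m clockwise.
Sign: 27 × 9.81 = 264.9 N down at 3.3 m → arm 3.3 m, τ = 264.9 × 3.3 = 874.2 N·m clockwise.
Sack of grain: 45 × 9.81 = 441.5 N down at 4.3 m → arm 4.3 m, τ = 441.5 × 4.3 = 1898 N·m clockwise.
Total clockwise load moment = 3020 N·m.
The cable tension T acts at 3.8 m; only its component perpendicular to the boom, T sinθ, produces torque. sin 39° = 0.6293.
Στ = 0 ⇒ T × 3.8 × 0.6293 = 3020 ⇒ T = 3020 / 2.391 = 1260 N.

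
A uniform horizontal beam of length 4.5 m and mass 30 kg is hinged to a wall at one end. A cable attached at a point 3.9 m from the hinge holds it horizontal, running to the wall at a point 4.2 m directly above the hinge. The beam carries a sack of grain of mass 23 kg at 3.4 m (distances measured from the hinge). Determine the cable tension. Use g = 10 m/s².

Take moments about the hinge.
Beam weight: 30 × 10 = 300 N down at 2.25 m → arm 2.25 m, τ = 300 × 2.25 = 675 N·m clockwise.
Sack of grain: 23 × 10 = 230 N down at 3.4 m → arm 3.4 m, τ = 230 × 3.4 = 782 N·m clockwise.
Total clockwise load moment = 1457 N·m.
The cable tension T acts at 3.9 m; only its component perpendicular to the beam, T sinθ, produces torque. sinθ = h/√(h²+d²) = 4.2/√(4.2²+3.9²) = 0.7328.
Setting net torque to zero: T × 3.9 × 0.7328 = 1457 → T = 1457 / 2.858 = 510 N.

T ≈ 510 N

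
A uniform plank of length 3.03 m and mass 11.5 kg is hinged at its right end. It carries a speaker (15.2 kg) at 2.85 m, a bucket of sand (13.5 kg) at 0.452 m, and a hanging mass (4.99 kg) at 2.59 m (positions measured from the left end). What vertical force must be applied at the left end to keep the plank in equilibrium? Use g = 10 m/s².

F ≈ 189 N

Take moments about the right end.
Beam weight: 11.5 × 10 = 115 N down at 1.515 m → arm 1.515 m, τ = 115 × 1.515 = 174.2 N·m counterclockwise.
Speaker: 15.2 × 10 = 152 N down at 2.85 m → arm 0.18 m, τ = 152 × 0.18 = 27.36 N·m counterclockwise.
Bucket of sand: 13.5 × 10 = 135 N down at 0.452 m → arm 2.578 m, τ = 135 × 2.578 = 348 N·m counterclockwise.
Hanging mass: 4.99 × 10 = 49.9 N down at 2.59 m → arm 0.44 m, τ = 49.9 × 0.44 = 21.96 N·m counterclockwise.
Net moment of the loads = 571.5 N·m counterclockwise.
The upward force F acts at the left end, arm 3.03 m, giving F × 3.03 clockwise.
Στ = 0 ⇒ F × 3.03 = 571.5 ⇒ F = 571.5 / 3.03 = 189 N.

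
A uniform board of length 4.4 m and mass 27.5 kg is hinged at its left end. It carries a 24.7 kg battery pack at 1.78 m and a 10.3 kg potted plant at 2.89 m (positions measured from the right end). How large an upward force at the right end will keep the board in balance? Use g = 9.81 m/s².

Choose the left end as the axis so the unknown pivot reaction has zero arm there.
Beam weight: 27.5 × 9.81 = 269.8 N down at 2.2 m → arm 2.2 m, τ = 269.8 × 2.2 = 593.6 N·m clockwise.
Battery pack: 24.7 × 9.81 = 242.3 N down at 1.78 m → arm 2.62 m, τ = 242.3 × 2.62 = 634.8 N·m clockwise.
Potted plant: 10.3 × 9.81 = 101 N down at 2.89 m → arm 1.51 m, τ = 101 × 1.51 = 152.5 N·m clockwise.
Net moment of the loads = 1381 N·m clockwise.
The upward force F acts at the right end, arm 4.4 m, giving F × 4.4 counterclockwise.
Setting net torque to zero: F × 4.4 = 1381 → F = 1381 / 4.4 = 314 N.

F ≈ 314 N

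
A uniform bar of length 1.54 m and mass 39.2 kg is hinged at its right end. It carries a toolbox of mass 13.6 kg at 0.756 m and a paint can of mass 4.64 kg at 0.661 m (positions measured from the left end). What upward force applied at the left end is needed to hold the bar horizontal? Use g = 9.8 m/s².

F ≈ 286 N

Sum moments about the right end (the unknown pivot reaction has zero arm there).
Beam weight: 39.2 × 9.8 = 384.2 N down at 0.77 m → arm 0.77 m, τ = 384.2 × 0.77 = 295.8 N·m counterclockwise.
Toolbox: 13.6 × 9.8 = 133.3 N down at 0.756 m → arm 0.784 m, τ = 133.3 × 0.784 = 104.5 N·m counterclockwise.
Paint can: 4.64 × 9.8 = 45.47 N down at 0.661 m → arm 0.879 m, τ = 45.47 × 0.879 = 39.97 N·m counterclockwise.
Net moment of the loads = 440.3 N·m counterclockwise.
The upward force F acts at the left end, arm 1.54 m, giving F × 1.54 clockwise.
Στ = 0 ⇒ F × 1.54 = 440.3 ⇒ F = 440.3 / 1.54 = 286 N.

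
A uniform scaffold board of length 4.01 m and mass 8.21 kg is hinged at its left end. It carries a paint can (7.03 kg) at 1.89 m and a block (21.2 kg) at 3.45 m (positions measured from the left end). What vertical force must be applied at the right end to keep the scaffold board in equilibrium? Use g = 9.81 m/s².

F ≈ 252 N

Taking torques about the left end:
Beam weight: 8.21 × 9.81 = 80.54 N down at 2.005 m → arm 2.005 m, τ = 80.54 × 2.005 = 161.5 N·m clockwise.
Paint can: 7.03 × 9.81 = 68.96 N down at 1.89 m → arm 1.89 m, τ = 68.96 × 1.89 = 130.3 N·m clockwise.
Block: 21.2 × 9.81 = 208 N down at 3.45 m → arm 3.45 m, τ = 208 × 3.45 = 717.6 N·m clockwise.
Net moment of the loads = 1009 N·m clockwise.
The upward force F acts at the right end, arm 4.01 m, giving F × 4.01 counterclockwise.
Setting net torque to zero: F × 4.01 = 1009 → F = 1009 / 4.01 = 252 N.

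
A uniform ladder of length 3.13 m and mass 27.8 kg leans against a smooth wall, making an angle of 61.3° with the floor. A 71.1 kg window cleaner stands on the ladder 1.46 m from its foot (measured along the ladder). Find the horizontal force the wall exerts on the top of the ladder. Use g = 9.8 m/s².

N_wall ≈ 253 N

Take moments about the foot of the ladder.
Ladder weight 27.8×9.8 = 272.4 N acts at 1.565 m along the ladder; its horizontal arm is 1.565·cos61.3° = 0.7515 m → τ = 204.7 N·m clockwise.
Window cleaner: 71.1×9.8 = 696.8 N at 1.46 m → arm 0.7011 m → τ = 488.5 N·m clockwise.
Wall normal N acts horizontally at the top; its moment arm is the height L sinθ = 3.13·sin61.3° = 2.745 m, counterclockwise.
Στ = 0 ⇒ N × 2.745 = 693.2 ⇒ N = 253 N.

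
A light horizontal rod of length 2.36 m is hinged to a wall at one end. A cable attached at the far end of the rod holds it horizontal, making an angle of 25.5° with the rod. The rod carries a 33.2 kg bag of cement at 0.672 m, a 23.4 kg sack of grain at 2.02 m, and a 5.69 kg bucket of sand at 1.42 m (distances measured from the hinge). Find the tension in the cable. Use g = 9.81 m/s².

T ≈ 750 N

Choose the hinge as the axis so the unknown hinge reaction has zero arm there.
Bag of cement: 33.2 × 9.81 = 325.7 N down at 0.672 m → arm 0.672 m, τ = 325.7 × 0.672 = 218.9 N·m clockwise.
Sack of grain: 23.4 × 9.81 = 229.6 N down at 2.02 m → arm 2.02 m, τ = 229.6 × 2.02 = 463.8 N·m clockwise.
Bucket of sand: 5.69 × 9.81 = 55.82 N down at 1.42 m → arm 1.42 m, τ = 55.82 × 1.42 = 79.26 N·m clockwise.
Total clockwise load moment = 762 N·m.
The cable tension T acts at 2.36 m; only its component perpendicular to the rod, T sinθ, produces torque. sin 25.5° = 0.4305.
Στ = 0 ⇒ T × 2.36 × 0.4305 = 762 ⇒ T = 762 / 1.016 = 750 N.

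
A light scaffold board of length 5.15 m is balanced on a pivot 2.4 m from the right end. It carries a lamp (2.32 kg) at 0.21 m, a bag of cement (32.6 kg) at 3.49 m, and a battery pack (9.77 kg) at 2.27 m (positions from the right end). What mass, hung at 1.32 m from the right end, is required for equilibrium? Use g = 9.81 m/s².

m ≈ 27 kg

Choose the pivot (at 2.4 m from the right end) as the axis so the support reaction has zero arm there.
Lamp: 2.32 × 9.81 = 22.76 N down at 0.21 m → arm 2.19 m, τ = 22.76 × 2.19 = 49.84 N·m clockwise.
Bag of cement: 32.6 × 9.81 = 319.8 N down at 3.49 m → arm 1.09 m, τ = 319.8 × 1.09 = 348.6 N·m counterclockwise.
Battery pack: 9.77 × 9.81 = 95.84 N down at 2.27 m → arm 0.13 m, τ = 95.84 × 0.13 = 12.46 N·m clockwise.
Net moment of known loads = 286.3 N·m counterclockwise.
An unknown mass m at 1.32 m has arm 1.08 m; its moment is m·g·1.08 clockwise.
Balancing moments: m × 9.81 × 1.08 = 286.3, giving m = 286.3 / (9.81 × 1.08) = 27 kg.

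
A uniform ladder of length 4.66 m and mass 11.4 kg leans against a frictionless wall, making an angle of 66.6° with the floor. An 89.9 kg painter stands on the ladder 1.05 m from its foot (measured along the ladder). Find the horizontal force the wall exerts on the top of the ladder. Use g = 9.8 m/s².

Sum moments about the foot of the ladder (the floor normal and friction both act there and drop out).
Ladder weight 11.4×9.8 = 111.7 N acts at 2.33 m along the ladder; its horizontal arm is 2.33·cos66.6° = 0.9254 m → τ = 103.4 N·m clockwise.
Painter: 89.9×9.8 = 881 N at 1.05 m → arm 0.417 m → τ = 367.4 N·m clockwise.
Wall normal N acts horizontally at the top; its moment arm is the height L sinθ = 4.66·sin66.6° = 4.277 m, counterclockwise.
Balancing moments: N × 4.277 = 470.8, giving N = 110 N.

N_wall ≈ 110 N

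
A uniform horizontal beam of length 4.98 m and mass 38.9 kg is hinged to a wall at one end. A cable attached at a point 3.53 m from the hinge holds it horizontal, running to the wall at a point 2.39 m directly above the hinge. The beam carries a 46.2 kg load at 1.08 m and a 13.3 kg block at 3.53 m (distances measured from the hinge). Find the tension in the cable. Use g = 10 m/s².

Take moments about the hinge.
Beam weight: 38.9 × 10 = 389 N down at 2.49 m → arm 2.49 m, τ = 389 × 2.49 = 968.6 N·m clockwise.
Load: 46.2 × 10 = 462 N down at 1.08 m → arm 1.08 m, τ = 462 × 1.08 = 499 N·m clockwise.
Block: 13.3 × 10 = 133 N down at 3.53 m → arm 3.53 m, τ = 133 × 3.53 = 469.5 N·m clockwise.
Total clockwise load moment = 1937 N·m.
The cable tension T acts at 3.53 m; only its component perpendicular to the beam, T sinθ, produces torque. sinθ = h/√(h²+d²) = 2.39/√(2.39²+3.53²) = 0.5606.
Setting net torque to zero: T × 3.53 × 0.5606 = 1937 → T = 1937 / 1.979 = 979 N.

T ≈ 979 N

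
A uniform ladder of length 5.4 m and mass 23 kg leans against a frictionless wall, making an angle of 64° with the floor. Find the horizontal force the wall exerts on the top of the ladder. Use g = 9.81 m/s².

Taking torques about the foot of the ladder:
Ladder weight 23×9.81 = 225.6 N acts at 2.7 m along the ladder; its horizontal arm is 2.7·cos64° = 1.184 m → τ = 267.1 N·m clockwise.
Wall normal N acts horizontally at the top; its moment arm is the height L sinθ = 5.4·sin64° = 4.853 m, counterclockwise.
Στ = 0 ⇒ N × 4.853 = 267.1 ⇒ N = 55 N.

N_wall ≈ 55 N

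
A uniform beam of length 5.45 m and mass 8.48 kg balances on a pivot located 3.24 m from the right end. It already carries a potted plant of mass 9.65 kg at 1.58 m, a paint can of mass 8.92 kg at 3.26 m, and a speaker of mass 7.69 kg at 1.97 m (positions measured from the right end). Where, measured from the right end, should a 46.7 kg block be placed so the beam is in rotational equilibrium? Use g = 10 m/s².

x ≈ 3.88 m from the right end

Sum moments about the pivot (at 3.24 m from the right end) (the support reaction has zero arm there).
Beam weight: 8.48 × 10 = 84.8 N down at 2.725 m → arm 0.515 m, τ = 84.8 × 0.515 = 43.67 N·m clockwise.
Potted plant: 9.65 × 10 = 96.5 N down at 1.58 m → arm 1.66 m, τ = 96.5 × 1.66 = 160.2 N·m clockwise.
Paint can: 8.92 × 10 = 89.2 N down at 3.26 m → arm 0.02 m, τ = 89.2 × 0.02 = 1.784 N·m counterclockwise.
Speaker: 7.69 × 10 = 76.9 N down at 1.97 m → arm 1.27 m, τ = 76.9 × 1.27 = 97.66 N·m clockwise.
Net moment of existing loads = 299.7 N·m clockwise.
The block weighs 46.7 × 10 = 467 N and must supply an equal counterclockwise moment, so its lever arm about the pivot is 299.7 / 467 = 0.642 m.
That puts it at 3.24 + 0.642 = 3.88 m from the right end.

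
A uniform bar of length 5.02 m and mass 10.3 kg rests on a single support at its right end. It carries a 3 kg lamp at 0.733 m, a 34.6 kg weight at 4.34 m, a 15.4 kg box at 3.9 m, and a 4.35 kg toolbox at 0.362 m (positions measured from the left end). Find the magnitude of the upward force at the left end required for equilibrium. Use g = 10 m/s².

Choose the right end as the axis so the unknown pivot reaction has zero arm there.
Beam weight: 10.3 × 10 = 103 N down at 2.51 m → arm 2.51 m, τ = 103 × 2.51 = 258.5 N·m counterclockwise.
Lamp: 3 × 10 = 30 N down at 0.733 m → arm 4.287 m, τ = 30 × 4.287 = 128.6 N·m counterclockwise.
Weight: 34.6 × 10 = 346 N down at 4.34 m → arm 0.68 m, τ = 346 × 0.68 = 235.3 N·m counterclockwise.
Box: 15.4 × 10 = 154 N down at 3.9 m → arm 1.12 m, τ = 154 × 1.12 = 172.5 N·m counterclockwise.
Toolbox: 4.35 × 10 = 43.5 N down at 0.362 m → arm 4.658 m, τ = 43.5 × 4.658 = 202.6 N·m counterclockwise.
Net moment of the loads = 997.5 N·m counterclockwise.
The upward force F acts at the left end, arm 5.02 m, giving F × 5.02 clockwise.
Setting net torque to zero: F × 5.02 = 997.5 → F = 997.5 / 5.02 = 199 N.

F ≈ 199 N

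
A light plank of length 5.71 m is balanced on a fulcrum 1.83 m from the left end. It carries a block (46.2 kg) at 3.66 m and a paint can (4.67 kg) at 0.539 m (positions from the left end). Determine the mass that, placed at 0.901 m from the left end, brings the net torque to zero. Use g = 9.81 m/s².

Taking torques about the fulcrum (at 1.83 m from the left end):
Block: 46.2 × 9.81 = 453.2 N down at 3.66 m → arm 1.83 m, τ = 453.2 × 1.83 = 829.4 N·m clockwise.
Paint can: 4.67 × 9.81 = 45.81 N down at 0.539 m → arm 1.291 m, τ = 45.81 × 1.291 = 59.14 N·m counterclockwise.
Net moment of known loads = 770.3 N·m clockwise.
An unknown mass m at 0.901 m has arm 0.929 m; its moment is m·g·0.929 counterclockwise.
For rotational equilibrium, m × 9.81 × 0.929 = 770.3, so m = 770.3 / (9.81 × 0.929) = 84.5 kg.

m ≈ 84.5 kg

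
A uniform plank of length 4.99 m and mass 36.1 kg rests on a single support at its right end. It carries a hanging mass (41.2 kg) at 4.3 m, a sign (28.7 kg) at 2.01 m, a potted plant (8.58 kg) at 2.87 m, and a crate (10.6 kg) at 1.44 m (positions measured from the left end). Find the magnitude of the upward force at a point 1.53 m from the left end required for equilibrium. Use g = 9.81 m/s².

F ≈ 737 N

Choose the right end as the axis so the unknown pivot reaction has zero arm there.
Beam weight: 36.1 × 9.81 = 354.1 N down at 2.495 m → arm 2.495 m, τ = 354.1 × 2.495 = 883.5 N·m counterclockwise.
Hanging mass: 41.2 × 9.81 = 404.2 N down at 4.3 m → arm 0.69 m, τ = 404.2 × 0.69 = 278.9 N·m counterclockwise.
Sign: 28.7 × 9.81 = 281.5 N down at 2.01 m → arm 2.98 m, τ = 281.5 × 2.98 = 838.9 N·m counterclockwise.
Potted plant: 8.58 × 9.81 = 84.17 N down at 2.87 m → arm 2.12 m, τ = 84.17 × 2.12 = 178.4 N·m counterclockwise.
Crate: 10.6 × 9.81 = 104 N down at 1.44 m → arm 3.55 m, τ = 104 × 3.55 = 369.2 N·m counterclockwise.
Net moment of the loads = 2549 N·m counterclockwise.
The upward force F acts at a point 1.53 m from the left end, arm 3.46 m, giving F × 3.46 clockwise.
Στ = 0 ⇒ F × 3.46 = 2549 ⇒ F = 2549 / 3.46 = 737 N.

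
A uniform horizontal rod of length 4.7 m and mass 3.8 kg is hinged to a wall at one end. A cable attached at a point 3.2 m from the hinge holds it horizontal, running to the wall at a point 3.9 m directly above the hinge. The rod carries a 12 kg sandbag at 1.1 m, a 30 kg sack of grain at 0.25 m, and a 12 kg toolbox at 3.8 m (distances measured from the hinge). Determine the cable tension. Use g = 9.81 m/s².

Take moments about the hinge.
Beam weight: 3.8 × 9.81 = 37.28 N down at 2.35 m → arm 2.35 m, τ = 37.28 × 2.35 = 87.61 N·m clockwise.
Sandbag: 12 × 9.81 = 117.7 N down at 1.1 m → arm 1.1 m, τ = 117.7 × 1.1 = 129.5 N·m clockwise.
Sack of grain: 30 × 9.81 = 294.3 N down at 0.25 m → arm 0.25 m, τ = 294.3 × 0.25 = 73.58 N·m clockwise.
Toolbox: 12 × 9.81 = 117.7 N down at 3.8 m → arm 3.8 m, τ = 117.7 × 3.8 = 447.3 N·m clockwise.
Total clockwise load moment = 738 N·m.
The cable tension T acts at 3.2 m; only its component perpendicular to the rod, T sinθ, produces torque. sinθ = h/√(h²+d²) = 3.9/√(3.9²+3.2²) = 0.7731.
For rotational equilibrium, T × 3.2 × 0.7731 = 738, so T = 738 / 2.474 = 298 N.

T ≈ 298 N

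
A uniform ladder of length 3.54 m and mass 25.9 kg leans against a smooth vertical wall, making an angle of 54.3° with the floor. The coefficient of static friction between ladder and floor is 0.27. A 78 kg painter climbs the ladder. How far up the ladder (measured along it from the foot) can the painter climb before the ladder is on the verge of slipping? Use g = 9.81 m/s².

d ≈ 1.18 m

Sum moments about the foot of the ladder (the floor normal and friction both act there and drop out).
Ladder weight 25.9×9.81 = 254.1 N acts at 1.77 m along the ladder; its horizontal arm is 1.77·cos54.3° = 1.033 m → τ = 262.5 N·m clockwise.
Painter weight 78×9.81 = 765.2 N at distance d → arm d·cos54.3° → τ = 765.2·d·0.5835 clockwise.
Wall normal N at the top has arm L sinθ = 2.875 m counterclockwise, so Στ = 0 gives N·2.875 = 262.5 + 446.5·d.
ΣFy = 0 ⇒ N_floor = 1019 N, so the maximum friction is μ_s·N_floor = 0.27×1019 = 275.1 N. ΣFx = 0 ⇒ N_wall = f, so at the slipping point N = 275.1 N.
Substituting: 275.1×2.875 = 262.5 + 446.5·d ⇒ d = (790.9 − 262.5) / 446.5 = 1.18 m.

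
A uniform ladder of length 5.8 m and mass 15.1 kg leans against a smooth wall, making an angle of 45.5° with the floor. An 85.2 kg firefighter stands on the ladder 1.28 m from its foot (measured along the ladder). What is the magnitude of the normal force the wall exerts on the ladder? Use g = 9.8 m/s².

N_wall ≈ 254 N

Take moments about the foot of the ladder.
Ladder weight 15.1×9.8 = 148 N acts at 2.9 m along the ladder; its horizontal arm is 2.9·cos45.5° = 2.033 m → τ = 300.9 N·m clockwise.
Firefighter: 85.2×9.8 = 835 N at 1.28 m → arm 0.8972 m → τ = 749.2 N·m clockwise.
Wall normal N acts horizontally at the top; its moment arm is the height L sinθ = 5.8·sin45.5° = 4.137 m, counterclockwise.
Στ = 0 ⇒ N × 4.137 = 1050 ⇒ N = 254 N.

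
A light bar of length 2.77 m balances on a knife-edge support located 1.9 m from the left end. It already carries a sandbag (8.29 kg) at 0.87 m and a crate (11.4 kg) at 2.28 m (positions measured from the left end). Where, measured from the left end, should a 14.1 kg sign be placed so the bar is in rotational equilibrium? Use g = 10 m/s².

x ≈ 2.2 m from the left end

Sum moments about the knife-edge support (at 1.9 m from the left end) (the support reaction has zero arm there).
Sandbag: 8.29 × 10 = 82.9 N down at 0.87 m → arm 1.03 m, τ = 82.9 × 1.03 = 85.39 N·m counterclockwise.
Crate: 11.4 × 10 = 114 N down at 2.28 m → arm 0.38 m, τ = 114 × 0.38 = 43.32 N·m clockwise.
Net moment of existing loads = 42.07 N·m counterclockwise.
The sign weighs 14.1 × 10 = 141 N and must supply an equal clockwise moment, so its lever arm about the knife-edge support is 42.07 / 141 = 0.298 m.
That puts it at 1.9 + 0.298 = 2.2 m from the left end.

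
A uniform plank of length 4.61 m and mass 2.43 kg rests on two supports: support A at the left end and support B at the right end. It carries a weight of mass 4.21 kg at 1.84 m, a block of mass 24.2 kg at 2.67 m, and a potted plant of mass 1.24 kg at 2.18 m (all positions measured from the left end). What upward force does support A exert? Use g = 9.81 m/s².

Taking torques about support B:
Beam weight: 2.43 × 9.81 = 23.84 N down at 2.305 m → arm 2.305 m, τ = 23.84 × 2.305 = 54.95 N·m counterclockwise.
Weight: 4.21 × 9.81 = 41.3 N down at 1.84 m → arm 2.77 m, τ = 41.3 × 2.77 = 114.4 N·m counterclockwise.
Block: 24.2 × 9.81 = 237.4 N down at 2.67 m → arm 1.94 m, τ = 237.4 × 1.94 = 460.6 N·m counterclockwise.
Potted plant: 1.24 × 9.81 = 12.16 N down at 2.18 m → arm 2.43 m, τ = 12.16 × 2.43 = 29.55 N·m counterclockwise.
Net load moment about support B = 659.5 N·m counterclockwise.
Reaction R at support A is upward at 0 m, arm 4.61 m → moment R × 4.61 clockwise.
Balancing moments: R × 4.61 = 659.5, giving R = 143 N.

R_A ≈ 143 N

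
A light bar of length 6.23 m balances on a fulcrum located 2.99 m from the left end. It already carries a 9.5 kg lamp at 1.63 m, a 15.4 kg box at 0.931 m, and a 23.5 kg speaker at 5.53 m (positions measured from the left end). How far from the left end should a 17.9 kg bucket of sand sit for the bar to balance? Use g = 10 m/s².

x ≈ 2.15 m from the left end

Taking torques about the fulcrum (at 2.99 m from the left end):
Lamp: 9.5 × 10 = 95 N down at 1.63 m → arm 1.36 m, τ = 95 × 1.36 = 129.2 N·m counterclockwise.
Box: 15.4 × 10 = 154 N down at 0.931 m → arm 2.059 m, τ = 154 × 2.059 = 317.1 N·m counterclockwise.
Speaker: 23.5 × 10 = 235 N down at 5.53 m → arm 2.54 m, τ = 235 × 2.54 = 596.9 N·m clockwise.
Net moment of existing loads = 150.6 N·m clockwise.
The bucket of sand weighs 17.9 × 10 = 179 N and must supply an equal counterclockwise moment, so its lever arm about the fulcrum is 150.6 / 179 = 0.841 m.
That puts it at 2.99 − 0.841 = 2.15 m from the left end.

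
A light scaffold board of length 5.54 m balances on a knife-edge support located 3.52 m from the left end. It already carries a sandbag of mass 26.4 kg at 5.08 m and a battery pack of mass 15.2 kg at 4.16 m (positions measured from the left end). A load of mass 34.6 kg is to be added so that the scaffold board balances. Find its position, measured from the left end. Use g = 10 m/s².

x ≈ 2.05 m from the left end

Sum moments about the knife-edge support (at 3.52 m from the left end) (the support reaction has zero arm there).
Sandbag: 26.4 × 10 = 264 N down at 5.08 m → arm 1.56 m, τ = 264 × 1.56 = 411.8 N·m clockwise.
Battery pack: 15.2 × 10 = 152 N down at 4.16 m → arm 0.64 m, τ = 152 × 0.64 = 97.28 N·m clockwise.
Net moment of existing loads = 509.1 N·m clockwise.
The load weighs 34.6 × 10 = 346 N and must supply an equal counterclockwise moment, so its lever arm about the knife-edge support is 509.1 / 346 = 1.47 m.
That puts it at 3.52 − 1.47 = 2.05 m from the left end.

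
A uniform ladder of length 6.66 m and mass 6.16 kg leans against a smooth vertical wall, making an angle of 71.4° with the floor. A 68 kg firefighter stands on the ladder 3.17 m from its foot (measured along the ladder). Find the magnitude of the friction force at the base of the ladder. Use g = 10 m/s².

f ≈ 119 N

Take moments about the foot of the ladder.
Ladder weight 6.16×10 = 61.6 N acts at 3.33 m along the ladder; its horizontal arm is 3.33·cos71.4° = 1.062 m → τ = 65.42 N·m clockwise.
Firefighter: 68×10 = 680 N at 3.17 m → arm 1.011 m → τ = 687.5 N·m clockwise.
Wall normal N acts horizontally at the top; its moment arm is the height L sinθ = 6.66·sin71.4° = 6.312 m, counterclockwise.
Balancing moments: N × 6.312 = 752.9, giving N = 119 N.
ΣFx = 0: friction at the foot balances the wall's push, so f = N_wall = 119 N.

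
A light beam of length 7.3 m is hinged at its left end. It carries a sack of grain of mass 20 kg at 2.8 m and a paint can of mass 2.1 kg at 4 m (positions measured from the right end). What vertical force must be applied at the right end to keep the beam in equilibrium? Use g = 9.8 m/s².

About the left end:
Sack of grain: 20 × 9.8 = 196 N down at 2.8 m → arm 4.5 m, τ = 196 × 4.5 = 882 N·m clockwise.
Paint can: 2.1 × 9.8 = 20.58 N down at 4 m → arm 3.3 m, τ = 20.58 × 3.3 = 67.91 N·m clockwise.
Net moment of the loads = 949.9 N·m clockwise.
The upward force F acts at the right end, arm 7.3 m, giving F × 7.3 counterclockwise.
Balancing moments: F × 7.3 = 949.9, giving F = 949.9 / 7.3 = 130 N.

F ≈ 130 N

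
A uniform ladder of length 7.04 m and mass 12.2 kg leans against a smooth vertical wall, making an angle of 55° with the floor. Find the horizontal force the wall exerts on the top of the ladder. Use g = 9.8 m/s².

N_wall ≈ 41.9 N

Take moments about the foot of the ladder.
Ladder weight 12.2×9.8 = 119.6 N acts at 3.52 m along the ladder; its horizontal arm is 3.52·cos55° = 2.019 m → τ = 241.5 N·m clockwise.
Wall normal N acts horizontally at the top; its moment arm is the height L sinθ = 7.04·sin55° = 5.767 m, counterclockwise.
Στ = 0 ⇒ N × 5.767 = 241.5 ⇒ N = 41.9 N.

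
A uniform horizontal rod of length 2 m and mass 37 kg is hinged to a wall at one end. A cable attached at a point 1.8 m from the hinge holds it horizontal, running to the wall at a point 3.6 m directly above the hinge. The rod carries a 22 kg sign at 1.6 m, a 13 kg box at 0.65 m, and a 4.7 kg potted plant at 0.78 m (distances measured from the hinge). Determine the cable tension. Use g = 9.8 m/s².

T ≈ 513 N

Taking torques about the hinge:
Beam weight: 37 × 9.8 = 362.6 N down at 1 m → arm 1 m, τ = 362.6 × 1 = 362.6 N·m clockwise.
Sign: 22 × 9.8 = 215.6 N down at 1.6 m → arm 1.6 m, τ = 215.6 × 1.6 = 345 N·m clockwise.
Box: 13 × 9.8 = 127.4 N down at 0.65 m → arm 0.65 m, τ = 127.4 × 0.65 = 82.81 N·m clockwise.
Potted plant: 4.7 × 9.8 = 46.06 N down at 0.78 m → arm 0.78 m, τ = 46.06 × 0.78 = 35.93 N·m clockwise.
Total clockwise load moment = 826.3 N·m.
The cable tension T acts at 1.8 m; only its component perpendicular to the rod, T sinθ, produces torque. sinθ = h/√(h²+d²) = 3.6/√(3.6²+1.8²) = 0.8944.
Balancing moments: T × 1.8 × 0.8944 = 826.3, giving T = 826.3 / 1.61 = 513 N.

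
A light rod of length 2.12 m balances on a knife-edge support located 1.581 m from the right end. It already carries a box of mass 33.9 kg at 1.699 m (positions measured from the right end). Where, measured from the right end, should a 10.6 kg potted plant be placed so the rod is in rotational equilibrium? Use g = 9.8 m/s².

Take moments about the knife-edge support (at 1.581 m from the right end).
Box: 33.9 × 9.8 = 332.2 N down at 1.699 m → arm 0.118 m, τ = 332.2 × 0.118 = 39.2 N·m counterclockwise.
Net moment of existing loads = 39.2 N·m counterclockwise.
The potted plant weighs 10.6 × 9.8 = 103.9 N and must supply an equal clockwise moment, so its lever arm about the knife-edge support is 39.2 / 103.9 = 0.377 m.
That puts it at 1.581 − 0.377 = 1.2 m from the right end.

x ≈ 1.2 m from the right end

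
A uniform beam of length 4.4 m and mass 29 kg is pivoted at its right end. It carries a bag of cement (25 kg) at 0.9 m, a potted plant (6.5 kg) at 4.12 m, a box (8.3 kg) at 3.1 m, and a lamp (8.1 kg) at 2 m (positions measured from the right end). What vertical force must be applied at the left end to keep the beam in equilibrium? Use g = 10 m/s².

F ≈ 352 N

Taking torques about the right end:
Beam weight: 29 × 10 = 290 N down at 2.2 m → arm 2.2 m, τ = 290 × 2.2 = 638 N·m counterclockwise.
Bag of cement: 25 × 10 = 250 N down at 0.9 m → arm 0.9 m, τ = 250 × 0.9 = 225 N·m counterclockwise.
Potted plant: 6.5 × 10 = 65 N down at 4.12 m → arm 4.12 m, τ = 65 × 4.12 = 267.8 N·m counterclockwise.
Box: 8.3 × 10 = 83 N down at 3.1 m → arm 3.1 m, τ = 83 × 3.1 = 257.3 N·m counterclockwise.
Lamp: 8.1 × 10 = 81 N down at 2 m → arm 2 m, τ = 81 × 2 = 162 N·m counterclockwise.
Net moment of the loads = 1550 N·m counterclockwise.
The upward force F acts at the left end, arm 4.4 m, giving F × 4.4 clockwise.
Balancing moments: F × 4.4 = 1550, giving F = 1550 / 4.4 = 352 N.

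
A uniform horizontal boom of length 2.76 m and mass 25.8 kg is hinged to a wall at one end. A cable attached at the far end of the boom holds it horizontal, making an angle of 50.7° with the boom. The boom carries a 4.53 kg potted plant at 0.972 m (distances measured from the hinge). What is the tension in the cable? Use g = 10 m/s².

Taking torques about the hinge:
Beam weight: 25.8 × 10 = 258 N down at 1.38 m → arm 1.38 m, τ = 258 × 1.38 = 356 N·m clockwise.
Potted plant: 4.53 × 10 = 45.3 N down at 0.972 m → arm 0.972 m, τ = 45.3 × 0.972 = 44.03 N·m clockwise.
Total clockwise load moment = 400 N·m.
The cable tension T acts at 2.76 m; only its component perpendicular to the boom, T sinθ, produces torque. sin 50.7° = 0.7738.
Balancing moments: T × 2.76 × 0.7738 = 400, giving T = 400 / 2.136 = 187 N.

T ≈ 187 N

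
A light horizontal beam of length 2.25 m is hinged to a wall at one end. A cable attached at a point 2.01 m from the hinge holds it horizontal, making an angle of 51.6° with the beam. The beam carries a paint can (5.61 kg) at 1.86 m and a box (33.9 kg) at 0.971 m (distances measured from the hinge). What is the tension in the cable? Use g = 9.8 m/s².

Taking torques about the hinge:
Paint can: 5.61 × 9.8 = 54.98 N down at 1.86 m → arm 1.86 m, τ = 54.98 × 1.86 = 102.3 N·m clockwise.
Box: 33.9 × 9.8 = 332.2 N down at 0.971 m → arm 0.971 m, τ = 332.2 × 0.971 = 322.6 N·m clockwise.
Total clockwise load moment = 424.9 N·m.
The cable tension T acts at 2.01 m; only its component perpendicular to the beam, T sinθ, produces torque. sin 51.6° = 0.7837.
Setting net torque to zero: T × 2.01 × 0.7837 = 424.9 → T = 424.9 / 1.575 = 270 N.

T ≈ 270 N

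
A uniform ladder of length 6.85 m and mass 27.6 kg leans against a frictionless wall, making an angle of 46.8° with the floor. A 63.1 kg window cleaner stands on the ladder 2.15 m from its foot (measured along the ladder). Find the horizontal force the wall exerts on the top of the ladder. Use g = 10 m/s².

Take moments about the foot of the ladder.
Ladder weight 27.6×10 = 276 N acts at 3.425 m along the ladder; its horizontal arm is 3.425·cos46.8° = 2.345 m → τ = 647.2 N·m clockwise.
Window cleaner: 63.1×10 = 631 N at 2.15 m → arm 1.472 m → τ = 928.8 N·m clockwise.
Wall normal N acts horizontally at the top; its moment arm is the height L sinθ = 6.85·sin46.8° = 4.993 m, counterclockwise.
Balancing moments: N × 4.993 = 1576, giving N = 316 N.

N_wall ≈ 316 N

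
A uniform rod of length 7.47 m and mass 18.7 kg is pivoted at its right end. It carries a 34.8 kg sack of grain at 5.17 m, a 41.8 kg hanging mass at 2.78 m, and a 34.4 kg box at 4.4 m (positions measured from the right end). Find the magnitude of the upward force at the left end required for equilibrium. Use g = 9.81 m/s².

F ≈ 679 N

Choose the right end as the axis so the unknown pivot reaction has zero arm there.
Beam weight: 18.7 × 9.81 = 183.4 N down at 3.735 m → arm 3.735 m, τ = 183.4 × 3.735 = 685 N·m counterclockwise.
Sack of grain: 34.8 × 9.81 = 341.4 N down at 5.17 m → arm 5.17 m, τ = 341.4 × 5.17 = 1765 N·m counterclockwise.
Hanging mass: 41.8 × 9.81 = 410.1 N down at 2.78 m → arm 2.78 m, τ = 410.1 × 2.78 = 1140 N·m counterclockwise.
Box: 34.4 × 9.81 = 337.5 N down at 4.4 m → arm 4.4 m, τ = 337.5 × 4.4 = 1485 N·m counterclockwise.
Net moment of the loads = 5075 N·m counterclockwise.
The upward force F acts at the left end, arm 7.47 m, giving F × 7.47 clockwise.
For rotational equilibrium, F × 7.47 = 5075, so F = 5075 / 7.47 = 679 N.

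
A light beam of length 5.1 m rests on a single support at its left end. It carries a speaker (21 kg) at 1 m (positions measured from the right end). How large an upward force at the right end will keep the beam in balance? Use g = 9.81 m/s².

Taking torques about the left end:
Speaker: 21 × 9.81 = 206 N down at 1 m → arm 4.1 m, τ = 206 × 4.1 = 844.6 N·m clockwise.
Net moment of the loads = 844.6 N·m clockwise.
The upward force F acts at the right end, arm 5.1 m, giving F × 5.1 counterclockwise.
Setting net torque to zero: F × 5.1 = 844.6 → F = 844.6 / 5.1 = 166 N.

F ≈ 166 N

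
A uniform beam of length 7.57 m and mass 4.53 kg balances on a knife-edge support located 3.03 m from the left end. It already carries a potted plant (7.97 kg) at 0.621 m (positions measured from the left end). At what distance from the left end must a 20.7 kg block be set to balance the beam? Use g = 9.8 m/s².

Take moments about the knife-edge support (at 3.03 m from the left end).
Beam weight: 4.53 × 9.8 = 44.39 N down at 3.785 m → arm 0.755 m, τ = 44.39 × 0.755 = 33.51 N·m clockwise.
Potted plant: 7.97 × 9.8 = 78.11 N down at 0.621 m → arm 2.409 m, τ = 78.11 × 2.409 = 188.2 N·m counterclockwise.
Net moment of existing loads = 154.7 N·m counterclockwise.
The block weighs 20.7 × 9.8 = 202.9 N and must supply an equal clockwise moment, so its lever arm about the knife-edge support is 154.7 / 202.9 = 0.762 m.
That puts it at 3.03 + 0.762 = 3.79 m from the left end.

x ≈ 3.79 m from the left end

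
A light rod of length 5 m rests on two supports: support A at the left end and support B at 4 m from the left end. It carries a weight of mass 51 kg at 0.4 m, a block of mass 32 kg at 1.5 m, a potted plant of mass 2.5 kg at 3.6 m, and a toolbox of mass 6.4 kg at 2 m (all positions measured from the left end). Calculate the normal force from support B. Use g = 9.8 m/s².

Take moments about support A.
Weight: 51 × 9.8 = 499.8 N down at 0.4 m → arm 0.4 m, τ = 499.8 × 0.4 = 199.9 N·m clockwise.
Block: 32 × 9.8 = 313.6 N down at 1.5 m → arm 1.5 m, τ = 313.6 × 1.5 = 470.4 N·m clockwise.
Potted plant: 2.5 × 9.8 = 24.5 N down at 3.6 m → arm 3.6 m, τ = 24.5 × 3.6 = 88.2 N·m clockwise.
Toolbox: 6.4 × 9.8 = 62.72 N down at 2 m → arm 2 m, τ = 62.72 × 2 = 125.4 N·m clockwise.
Net load moment about support A = 883.9 N·m clockwise.
Reaction R at support B is upward at 4 m, arm 4 m → moment R × 4 counterclockwise.
Balancing moments: R × 4 = 883.9, giving R = 221 N.

R_B ≈ 221 N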